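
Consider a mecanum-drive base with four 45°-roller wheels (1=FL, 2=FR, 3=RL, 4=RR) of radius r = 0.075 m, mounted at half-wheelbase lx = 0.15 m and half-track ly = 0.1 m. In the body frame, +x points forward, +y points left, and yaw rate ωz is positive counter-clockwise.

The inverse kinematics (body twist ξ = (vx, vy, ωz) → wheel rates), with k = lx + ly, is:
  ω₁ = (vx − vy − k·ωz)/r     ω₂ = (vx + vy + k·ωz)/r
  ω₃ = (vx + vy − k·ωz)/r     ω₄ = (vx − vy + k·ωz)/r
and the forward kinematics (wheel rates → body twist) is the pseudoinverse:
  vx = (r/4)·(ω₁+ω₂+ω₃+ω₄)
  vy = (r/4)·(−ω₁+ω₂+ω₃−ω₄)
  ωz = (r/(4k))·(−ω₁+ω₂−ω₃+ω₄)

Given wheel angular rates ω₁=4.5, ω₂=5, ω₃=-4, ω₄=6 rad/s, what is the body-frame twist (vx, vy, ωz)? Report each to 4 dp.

(0.2156, -0.1781, 0.7875)

k = lx + ly = 0.15 + 0.1 = 0.2500
ω₁+ω₂+ω₃+ω₄ = 11.5000  →  vx = (0.075/4)·11.5000 = 0.2156
−ω₁+ω₂+ω₃−ω₄ = -9.5000  →  vy = (0.075/4)·-9.5000 = -0.1781
−ω₁+ω₂−ω₃+ω₄ = 10.5000  →  ωz = (0.075/1.0000)·10.5000 = 0.7875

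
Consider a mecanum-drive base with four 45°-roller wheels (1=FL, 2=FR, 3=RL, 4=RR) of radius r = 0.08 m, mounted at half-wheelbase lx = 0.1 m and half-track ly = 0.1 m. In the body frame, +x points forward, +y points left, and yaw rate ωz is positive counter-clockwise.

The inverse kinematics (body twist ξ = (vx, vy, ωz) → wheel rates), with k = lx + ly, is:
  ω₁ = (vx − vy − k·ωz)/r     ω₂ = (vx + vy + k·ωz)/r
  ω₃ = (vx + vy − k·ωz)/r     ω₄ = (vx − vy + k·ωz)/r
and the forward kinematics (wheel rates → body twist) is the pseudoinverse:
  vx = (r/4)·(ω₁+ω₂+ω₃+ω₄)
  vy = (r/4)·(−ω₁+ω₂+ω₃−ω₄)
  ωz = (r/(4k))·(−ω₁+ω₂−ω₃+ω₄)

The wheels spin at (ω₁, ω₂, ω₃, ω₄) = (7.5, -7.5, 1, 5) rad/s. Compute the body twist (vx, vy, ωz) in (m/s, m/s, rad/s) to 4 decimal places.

k = lx + ly = 0.1 + 0.1 = 0.2000
ω₁+ω₂+ω₃+ω₄ = 6.0000  →  vx = (0.08/4)·6.0000 = 0.1200
−ω₁+ω₂+ω₃−ω₄ = -19.0000  →  vy = (0.08/4)·-19.0000 = -0.3800
−ω₁+ω₂−ω₃+ω₄ = -11.0000  →  ωz = (0.08/0.8000)·-11.0000 = -1.1000

(0.1200, -0.3800, -1.1000)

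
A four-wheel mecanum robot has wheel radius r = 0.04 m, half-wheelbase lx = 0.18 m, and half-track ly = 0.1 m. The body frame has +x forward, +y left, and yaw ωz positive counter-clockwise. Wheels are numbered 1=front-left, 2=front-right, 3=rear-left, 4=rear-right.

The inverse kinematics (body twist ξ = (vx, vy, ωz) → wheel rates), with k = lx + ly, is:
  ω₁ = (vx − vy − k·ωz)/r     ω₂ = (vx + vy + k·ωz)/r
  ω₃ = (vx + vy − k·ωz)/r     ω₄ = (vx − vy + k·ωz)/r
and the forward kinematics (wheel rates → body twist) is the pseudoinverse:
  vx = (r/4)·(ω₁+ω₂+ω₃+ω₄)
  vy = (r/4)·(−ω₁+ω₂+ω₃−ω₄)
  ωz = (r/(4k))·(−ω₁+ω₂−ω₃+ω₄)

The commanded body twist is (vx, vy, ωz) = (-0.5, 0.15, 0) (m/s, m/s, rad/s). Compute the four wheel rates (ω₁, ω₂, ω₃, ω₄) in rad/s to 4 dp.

k = lx + ly = 0.18 + 0.1 = 0.2800;  k·ωz = 0.2800·0 = 0.0000
ω₁ (FL) = (vx − vy − k·ωz)/r = -0.6500/0.04 = -16.2500
ω₂ (FR) = (vx + vy + k·ωz)/r = -0.3500/0.04 = -8.7500
ω₃ (RL) = (vx + vy − k·ωz)/r = -0.3500/0.04 = -8.7500
ω₄ (RR) = (vx − vy + k·ωz)/r = -0.6500/0.04 = -16.2500

(-16.2500, -8.7500, -8.7500, -16.2500)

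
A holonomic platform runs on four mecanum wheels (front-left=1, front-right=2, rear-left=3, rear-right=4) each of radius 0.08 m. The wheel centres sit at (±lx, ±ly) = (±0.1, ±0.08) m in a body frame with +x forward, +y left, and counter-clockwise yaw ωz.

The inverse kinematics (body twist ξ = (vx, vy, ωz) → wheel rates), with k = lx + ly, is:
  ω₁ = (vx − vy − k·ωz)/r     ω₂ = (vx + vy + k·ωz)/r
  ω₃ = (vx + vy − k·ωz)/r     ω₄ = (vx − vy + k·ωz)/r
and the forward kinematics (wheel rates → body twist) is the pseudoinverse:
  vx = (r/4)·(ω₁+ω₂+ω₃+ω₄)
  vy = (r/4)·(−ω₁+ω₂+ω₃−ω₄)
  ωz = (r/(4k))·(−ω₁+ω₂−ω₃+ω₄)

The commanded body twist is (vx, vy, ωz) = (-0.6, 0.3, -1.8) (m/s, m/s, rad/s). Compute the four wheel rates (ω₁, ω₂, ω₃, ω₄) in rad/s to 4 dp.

(-7.2000, -7.8000, 0.3000, -15.3000)

k = lx + ly = 0.1 + 0.08 = 0.1800;  k·ωz = 0.1800·-1.8 = -0.3240
ω₁ (FL) = (vx − vy − k·ωz)/r = -0.5760/0.08 = -7.2000
ω₂ (FR) = (vx + vy + k·ωz)/r = -0.6240/0.08 = -7.8000
ω₃ (RL) = (vx + vy − k·ωz)/r = 0.0240/0.08 = 0.3000
ω₄ (RR) = (vx − vy + k·ωz)/r = -1.2240/0.08 = -15.3000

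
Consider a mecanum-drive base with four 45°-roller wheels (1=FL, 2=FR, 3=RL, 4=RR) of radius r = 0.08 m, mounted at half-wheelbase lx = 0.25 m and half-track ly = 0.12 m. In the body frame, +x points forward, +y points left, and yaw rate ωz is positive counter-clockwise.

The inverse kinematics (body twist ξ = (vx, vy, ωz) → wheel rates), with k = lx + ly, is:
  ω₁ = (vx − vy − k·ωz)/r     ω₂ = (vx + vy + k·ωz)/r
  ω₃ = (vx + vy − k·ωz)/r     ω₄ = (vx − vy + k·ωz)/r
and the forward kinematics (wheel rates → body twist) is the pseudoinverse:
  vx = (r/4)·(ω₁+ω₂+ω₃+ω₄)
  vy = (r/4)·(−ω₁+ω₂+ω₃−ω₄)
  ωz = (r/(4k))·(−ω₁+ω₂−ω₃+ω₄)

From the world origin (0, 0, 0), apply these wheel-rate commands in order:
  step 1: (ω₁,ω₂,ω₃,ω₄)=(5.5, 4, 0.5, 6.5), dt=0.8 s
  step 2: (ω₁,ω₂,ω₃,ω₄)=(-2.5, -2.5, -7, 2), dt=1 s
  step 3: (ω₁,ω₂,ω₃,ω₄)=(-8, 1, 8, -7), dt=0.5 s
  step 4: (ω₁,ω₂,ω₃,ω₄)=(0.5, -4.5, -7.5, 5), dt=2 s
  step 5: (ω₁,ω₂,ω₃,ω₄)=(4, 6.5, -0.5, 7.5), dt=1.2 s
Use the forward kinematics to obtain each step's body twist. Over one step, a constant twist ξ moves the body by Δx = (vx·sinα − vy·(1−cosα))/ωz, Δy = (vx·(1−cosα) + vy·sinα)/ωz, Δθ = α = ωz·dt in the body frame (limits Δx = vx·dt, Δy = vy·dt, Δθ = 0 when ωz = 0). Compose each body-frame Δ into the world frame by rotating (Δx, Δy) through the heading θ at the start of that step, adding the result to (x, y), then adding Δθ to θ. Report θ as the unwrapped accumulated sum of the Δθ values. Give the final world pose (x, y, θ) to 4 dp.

(0.4645, -0.3644, 2.0108)

step 1: ξ=(vx,vy,ωz)=(0.3300, -0.1500, 0.2432), dt=0.8 → body Δ=(0.2740, -0.0936, 0.1946) → world pose (0.2740, -0.0936, 0.1946)
step 2: ξ=(vx,vy,ωz)=(-0.2000, -0.1800, 0.4865), dt=1.0 → body Δ=(-0.1493, -0.2207, 0.4865) → world pose (0.1702, -0.3390, 0.6811)
step 3: ξ=(vx,vy,ωz)=(-0.1200, 0.4800, -0.3243), dt=0.5 → body Δ=(-0.0403, 0.2438, -0.1622) → world pose (-0.0146, -0.1750, 0.5189)
step 4: ξ=(vx,vy,ωz)=(-0.1300, -0.3500, 0.4054), dt=2.0 → body Δ=(0.0361, -0.7255, 0.8108) → world pose (0.3766, -0.7871, 1.3297)
step 5: ξ=(vx,vy,ωz)=(0.3500, -0.1100, 0.5676), dt=1.2 → body Δ=(0.4315, 0.0156, 0.6811) → world pose (0.4645, -0.3644, 2.0108)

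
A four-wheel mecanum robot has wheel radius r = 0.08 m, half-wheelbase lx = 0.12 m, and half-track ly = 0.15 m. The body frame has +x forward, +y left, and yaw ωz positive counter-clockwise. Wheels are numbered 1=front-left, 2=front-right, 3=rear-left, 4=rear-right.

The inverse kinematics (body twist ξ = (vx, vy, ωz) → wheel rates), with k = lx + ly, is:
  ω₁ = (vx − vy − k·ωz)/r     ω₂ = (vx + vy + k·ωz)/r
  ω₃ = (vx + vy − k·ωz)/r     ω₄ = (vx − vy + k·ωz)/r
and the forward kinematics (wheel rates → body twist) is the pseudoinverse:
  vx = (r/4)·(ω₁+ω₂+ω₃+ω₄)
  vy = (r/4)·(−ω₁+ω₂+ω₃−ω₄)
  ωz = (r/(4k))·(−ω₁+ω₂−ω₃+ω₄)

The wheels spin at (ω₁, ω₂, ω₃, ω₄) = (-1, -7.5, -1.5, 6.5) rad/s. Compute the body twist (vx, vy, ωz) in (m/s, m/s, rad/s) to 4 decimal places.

(-0.0700, -0.2900, 0.1111)

k = lx + ly = 0.12 + 0.15 = 0.2700
ω₁+ω₂+ω₃+ω₄ = -3.5000  →  vx = (0.08/4)·-3.5000 = -0.0700
−ω₁+ω₂+ω₃−ω₄ = -14.5000  →  vy = (0.08/4)·-14.5000 = -0.2900
−ω₁+ω₂−ω₃+ω₄ = 1.5000  →  ωz = (0.08/1.0800)·1.5000 = 0.1111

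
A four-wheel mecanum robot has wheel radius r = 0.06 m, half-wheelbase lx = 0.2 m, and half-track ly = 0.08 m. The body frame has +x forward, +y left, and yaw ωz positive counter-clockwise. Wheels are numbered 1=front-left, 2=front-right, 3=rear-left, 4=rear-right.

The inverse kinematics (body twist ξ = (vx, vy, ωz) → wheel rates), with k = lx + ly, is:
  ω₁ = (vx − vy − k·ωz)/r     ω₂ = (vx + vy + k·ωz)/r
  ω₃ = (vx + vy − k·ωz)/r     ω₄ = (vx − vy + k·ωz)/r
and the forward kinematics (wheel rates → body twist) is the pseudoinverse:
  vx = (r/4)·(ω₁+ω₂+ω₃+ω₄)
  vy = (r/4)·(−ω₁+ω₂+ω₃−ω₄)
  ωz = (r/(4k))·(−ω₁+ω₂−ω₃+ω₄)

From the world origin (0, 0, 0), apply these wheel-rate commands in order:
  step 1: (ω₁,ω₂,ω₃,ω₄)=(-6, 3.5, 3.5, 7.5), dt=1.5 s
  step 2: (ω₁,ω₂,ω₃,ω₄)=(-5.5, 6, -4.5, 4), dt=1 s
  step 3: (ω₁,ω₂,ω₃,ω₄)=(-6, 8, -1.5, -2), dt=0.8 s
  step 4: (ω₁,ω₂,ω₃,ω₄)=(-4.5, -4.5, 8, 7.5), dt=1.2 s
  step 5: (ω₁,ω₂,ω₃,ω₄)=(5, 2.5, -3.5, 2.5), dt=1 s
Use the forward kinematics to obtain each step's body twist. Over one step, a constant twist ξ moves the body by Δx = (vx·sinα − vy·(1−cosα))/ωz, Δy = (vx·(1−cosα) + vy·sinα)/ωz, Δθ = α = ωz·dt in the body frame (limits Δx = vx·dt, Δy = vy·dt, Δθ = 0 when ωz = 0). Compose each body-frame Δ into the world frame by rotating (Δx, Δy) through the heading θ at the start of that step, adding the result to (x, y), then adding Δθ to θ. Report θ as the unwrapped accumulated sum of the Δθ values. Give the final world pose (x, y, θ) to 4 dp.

(-0.2031, 0.2422, 2.8902)

step 1: ξ=(vx,vy,ωz)=(0.1275, 0.0825, 0.7232), dt=1.5 → body Δ=(0.0951, 0.1948, 1.0848) → world pose (0.0951, 0.1948, 1.0848)
step 2: ξ=(vx,vy,ωz)=(0.0000, 0.0450, 1.0714), dt=1.0 → body Δ=(-0.0219, 0.0369, 1.0714) → world pose (0.0523, 0.1927, 2.1562)
step 3: ξ=(vx,vy,ωz)=(-0.0225, 0.2175, 0.7232), dt=0.8 → body Δ=(-0.0660, 0.1594, 0.5786) → world pose (-0.0441, 0.0496, 2.7348)
step 4: ξ=(vx,vy,ωz)=(0.0975, 0.0075, -0.0268), dt=1.2 → body Δ=(0.1171, 0.0071, -0.0321) → world pose (-0.1545, 0.0894, 2.7027)
step 5: ξ=(vx,vy,ωz)=(0.0975, -0.1275, 0.1875), dt=1.0 → body Δ=(0.1088, -0.1176, 0.1875) → world pose (-0.2031, 0.2422, 2.8902)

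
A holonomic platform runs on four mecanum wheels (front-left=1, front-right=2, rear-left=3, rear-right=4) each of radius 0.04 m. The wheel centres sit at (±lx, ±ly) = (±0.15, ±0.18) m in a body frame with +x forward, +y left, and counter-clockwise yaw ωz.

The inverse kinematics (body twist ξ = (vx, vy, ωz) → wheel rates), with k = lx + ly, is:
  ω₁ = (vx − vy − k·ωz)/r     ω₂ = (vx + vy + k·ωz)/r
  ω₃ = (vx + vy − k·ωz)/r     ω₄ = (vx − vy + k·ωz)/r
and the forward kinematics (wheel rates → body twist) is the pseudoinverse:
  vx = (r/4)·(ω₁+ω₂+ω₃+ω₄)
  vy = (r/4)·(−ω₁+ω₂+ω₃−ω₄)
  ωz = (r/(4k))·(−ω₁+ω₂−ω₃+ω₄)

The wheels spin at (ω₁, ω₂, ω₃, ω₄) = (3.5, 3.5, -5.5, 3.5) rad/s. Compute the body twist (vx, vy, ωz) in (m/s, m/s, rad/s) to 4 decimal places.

(0.0500, -0.0900, 0.2727)

k = lx + ly = 0.15 + 0.18 = 0.3300
ω₁+ω₂+ω₃+ω₄ = 5.0000  →  vx = (0.04/4)·5.0000 = 0.0500
−ω₁+ω₂+ω₃−ω₄ = -9.0000  →  vy = (0.04/4)·-9.0000 = -0.0900
−ω₁+ω₂−ω₃+ω₄ = 9.0000  →  ωz = (0.04/1.3200)·9.0000 = 0.2727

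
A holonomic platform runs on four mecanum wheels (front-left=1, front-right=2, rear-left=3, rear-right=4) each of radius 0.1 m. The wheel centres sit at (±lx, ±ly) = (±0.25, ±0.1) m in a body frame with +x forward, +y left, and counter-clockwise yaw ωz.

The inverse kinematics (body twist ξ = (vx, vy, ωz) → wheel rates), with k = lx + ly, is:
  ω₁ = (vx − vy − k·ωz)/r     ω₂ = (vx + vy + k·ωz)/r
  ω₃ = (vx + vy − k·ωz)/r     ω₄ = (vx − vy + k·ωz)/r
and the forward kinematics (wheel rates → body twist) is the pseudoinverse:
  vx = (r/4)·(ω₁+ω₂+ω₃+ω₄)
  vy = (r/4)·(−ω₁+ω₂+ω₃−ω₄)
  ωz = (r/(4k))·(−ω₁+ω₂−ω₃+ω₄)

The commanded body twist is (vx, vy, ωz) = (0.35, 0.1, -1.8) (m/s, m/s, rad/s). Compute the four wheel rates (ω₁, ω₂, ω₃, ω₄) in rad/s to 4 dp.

k = lx + ly = 0.25 + 0.1 = 0.3500;  k·ωz = 0.3500·-1.8 = -0.6300
ω₁ (FL) = (vx − vy − k·ωz)/r = 0.8800/0.1 = 8.8000
ω₂ (FR) = (vx + vy + k·ωz)/r = -0.1800/0.1 = -1.8000
ω₃ (RL) = (vx + vy − k·ωz)/r = 1.0800/0.1 = 10.8000
ω₄ (RR) = (vx − vy + k·ωz)/r = -0.3800/0.1 = -3.8000

(8.8000, -1.8000, 10.8000, -3.8000)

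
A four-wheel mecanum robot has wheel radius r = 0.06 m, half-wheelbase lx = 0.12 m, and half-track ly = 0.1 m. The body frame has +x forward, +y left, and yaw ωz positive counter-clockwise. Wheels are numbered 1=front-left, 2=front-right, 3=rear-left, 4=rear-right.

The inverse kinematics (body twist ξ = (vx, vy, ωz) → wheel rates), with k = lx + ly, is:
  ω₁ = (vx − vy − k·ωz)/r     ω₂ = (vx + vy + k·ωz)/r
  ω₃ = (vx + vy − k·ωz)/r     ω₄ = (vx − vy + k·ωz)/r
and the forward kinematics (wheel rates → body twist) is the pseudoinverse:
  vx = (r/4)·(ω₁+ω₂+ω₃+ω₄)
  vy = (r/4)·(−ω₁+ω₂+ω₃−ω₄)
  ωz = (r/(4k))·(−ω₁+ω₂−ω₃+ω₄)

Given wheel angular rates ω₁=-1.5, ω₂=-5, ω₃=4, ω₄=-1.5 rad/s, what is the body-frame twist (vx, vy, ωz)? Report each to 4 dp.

(-0.0600, 0.0300, -0.6136)

k = lx + ly = 0.12 + 0.1 = 0.2200
ω₁+ω₂+ω₃+ω₄ = -4.0000  →  vx = (0.06/4)·-4.0000 = -0.0600
−ω₁+ω₂+ω₃−ω₄ = 2.0000  →  vy = (0.06/4)·2.0000 = 0.0300
−ω₁+ω₂−ω₃+ω₄ = -9.0000  →  ωz = (0.06/0.8800)·-9.0000 = -0.6136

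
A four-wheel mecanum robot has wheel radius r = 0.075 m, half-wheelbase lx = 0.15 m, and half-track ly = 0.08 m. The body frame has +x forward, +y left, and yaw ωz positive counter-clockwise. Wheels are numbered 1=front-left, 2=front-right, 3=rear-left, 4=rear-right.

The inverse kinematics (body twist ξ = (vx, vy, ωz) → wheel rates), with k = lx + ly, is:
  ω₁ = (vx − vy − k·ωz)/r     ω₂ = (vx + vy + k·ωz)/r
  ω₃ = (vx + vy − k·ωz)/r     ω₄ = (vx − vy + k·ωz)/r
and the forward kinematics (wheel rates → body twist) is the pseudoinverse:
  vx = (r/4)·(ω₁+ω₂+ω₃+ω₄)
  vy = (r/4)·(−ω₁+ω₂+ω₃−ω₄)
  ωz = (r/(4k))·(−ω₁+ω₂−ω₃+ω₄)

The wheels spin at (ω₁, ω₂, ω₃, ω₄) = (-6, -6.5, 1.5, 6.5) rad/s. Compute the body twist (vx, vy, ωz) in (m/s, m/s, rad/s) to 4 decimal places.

(-0.0844, -0.1031, 0.3668)

k = lx + ly = 0.15 + 0.08 = 0.2300
ω₁+ω₂+ω₃+ω₄ = -4.5000  →  vx = (0.075/4)·-4.5000 = -0.0844
−ω₁+ω₂+ω₃−ω₄ = -5.5000  →  vy = (0.075/4)·-5.5000 = -0.1031
−ω₁+ω₂−ω₃+ω₄ = 4.5000  →  ωz = (0.075/0.9200)·4.5000 = 0.3668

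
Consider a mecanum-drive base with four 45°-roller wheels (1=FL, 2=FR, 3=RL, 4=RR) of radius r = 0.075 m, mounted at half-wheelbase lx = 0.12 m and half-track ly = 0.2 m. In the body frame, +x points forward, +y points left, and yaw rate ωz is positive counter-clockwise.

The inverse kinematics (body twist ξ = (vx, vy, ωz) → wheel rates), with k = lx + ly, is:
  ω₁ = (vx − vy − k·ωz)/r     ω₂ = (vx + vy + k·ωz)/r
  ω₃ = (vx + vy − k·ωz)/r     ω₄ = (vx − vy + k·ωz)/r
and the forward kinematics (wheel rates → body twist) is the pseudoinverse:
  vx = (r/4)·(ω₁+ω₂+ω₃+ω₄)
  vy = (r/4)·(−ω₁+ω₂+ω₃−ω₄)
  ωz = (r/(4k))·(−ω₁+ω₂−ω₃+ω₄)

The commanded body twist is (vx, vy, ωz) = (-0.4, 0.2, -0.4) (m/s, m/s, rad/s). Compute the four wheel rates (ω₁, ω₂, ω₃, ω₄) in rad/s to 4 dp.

k = lx + ly = 0.12 + 0.2 = 0.3200;  k·ωz = 0.3200·-0.4 = -0.1280
ω₁ (FL) = (vx − vy − k·ωz)/r = -0.4720/0.075 = -6.2933
ω₂ (FR) = (vx + vy + k·ωz)/r = -0.3280/0.075 = -4.3733
ω₃ (RL) = (vx + vy − k·ωz)/r = -0.0720/0.075 = -0.9600
ω₄ (RR) = (vx − vy + k·ωz)/r = -0.7280/0.075 = -9.7067

(-6.2933, -4.3733, -0.9600, -9.7067)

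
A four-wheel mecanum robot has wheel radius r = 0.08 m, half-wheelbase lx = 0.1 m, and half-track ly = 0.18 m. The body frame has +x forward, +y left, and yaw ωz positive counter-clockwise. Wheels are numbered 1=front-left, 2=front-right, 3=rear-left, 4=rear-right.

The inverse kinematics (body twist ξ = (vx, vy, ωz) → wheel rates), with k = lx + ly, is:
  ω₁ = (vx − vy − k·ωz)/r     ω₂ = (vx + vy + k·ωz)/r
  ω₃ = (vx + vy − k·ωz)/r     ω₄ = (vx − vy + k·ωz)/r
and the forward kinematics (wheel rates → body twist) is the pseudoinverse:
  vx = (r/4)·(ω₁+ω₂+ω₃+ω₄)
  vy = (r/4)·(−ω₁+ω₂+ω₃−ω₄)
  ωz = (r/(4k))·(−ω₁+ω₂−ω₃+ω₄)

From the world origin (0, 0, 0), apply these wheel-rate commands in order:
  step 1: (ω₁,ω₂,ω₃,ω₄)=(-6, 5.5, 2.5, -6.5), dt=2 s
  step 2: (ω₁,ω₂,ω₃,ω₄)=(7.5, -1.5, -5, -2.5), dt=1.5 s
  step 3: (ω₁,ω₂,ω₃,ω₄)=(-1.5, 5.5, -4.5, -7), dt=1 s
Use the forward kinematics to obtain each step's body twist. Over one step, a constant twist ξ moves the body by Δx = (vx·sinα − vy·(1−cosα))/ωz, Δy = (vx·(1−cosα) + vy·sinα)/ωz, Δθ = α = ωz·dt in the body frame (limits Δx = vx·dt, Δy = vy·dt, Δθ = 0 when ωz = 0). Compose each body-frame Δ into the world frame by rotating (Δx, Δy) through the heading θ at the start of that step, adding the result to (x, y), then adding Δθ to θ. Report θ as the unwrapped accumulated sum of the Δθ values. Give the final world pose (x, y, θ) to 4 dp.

step 1: ξ=(vx,vy,ωz)=(-0.0900, 0.4100, 0.1786), dt=2.0 → body Δ=(-0.3211, 0.7709, 0.3571) → world pose (-0.3211, 0.7709, 0.3571)
step 2: ξ=(vx,vy,ωz)=(-0.0300, -0.2300, -0.4643), dt=1.5 → body Δ=(-0.1568, -0.3027, -0.6964) → world pose (-0.3622, 0.4324, -0.3393)
step 3: ξ=(vx,vy,ωz)=(-0.1500, 0.1900, 0.3214), dt=1.0 → body Δ=(-0.1777, 0.1628, 0.3214) → world pose (-0.4755, 0.6451, -0.0179)

(-0.4755, 0.6451, -0.0179)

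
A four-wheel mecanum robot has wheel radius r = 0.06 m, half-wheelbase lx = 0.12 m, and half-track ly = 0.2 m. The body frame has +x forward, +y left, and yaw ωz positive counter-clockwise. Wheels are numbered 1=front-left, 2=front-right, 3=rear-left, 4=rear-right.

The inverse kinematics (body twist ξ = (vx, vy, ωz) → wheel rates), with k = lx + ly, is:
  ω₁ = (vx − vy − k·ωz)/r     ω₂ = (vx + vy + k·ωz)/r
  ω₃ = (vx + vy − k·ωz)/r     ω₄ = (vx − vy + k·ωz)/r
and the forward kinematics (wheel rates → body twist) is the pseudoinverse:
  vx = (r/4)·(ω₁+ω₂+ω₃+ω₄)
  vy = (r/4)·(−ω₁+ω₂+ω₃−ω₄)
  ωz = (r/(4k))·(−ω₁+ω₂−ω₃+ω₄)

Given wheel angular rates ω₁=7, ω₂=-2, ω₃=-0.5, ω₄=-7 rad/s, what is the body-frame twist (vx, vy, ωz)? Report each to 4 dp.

(-0.0375, -0.0375, -0.7266)

k = lx + ly = 0.12 + 0.2 = 0.3200
ω₁+ω₂+ω₃+ω₄ = -2.5000  →  vx = (0.06/4)·-2.5000 = -0.0375
−ω₁+ω₂+ω₃−ω₄ = -2.5000  →  vy = (0.06/4)·-2.5000 = -0.0375
−ω₁+ω₂−ω₃+ω₄ = -15.5000  →  ωz = (0.06/1.2800)·-15.5000 = -0.7266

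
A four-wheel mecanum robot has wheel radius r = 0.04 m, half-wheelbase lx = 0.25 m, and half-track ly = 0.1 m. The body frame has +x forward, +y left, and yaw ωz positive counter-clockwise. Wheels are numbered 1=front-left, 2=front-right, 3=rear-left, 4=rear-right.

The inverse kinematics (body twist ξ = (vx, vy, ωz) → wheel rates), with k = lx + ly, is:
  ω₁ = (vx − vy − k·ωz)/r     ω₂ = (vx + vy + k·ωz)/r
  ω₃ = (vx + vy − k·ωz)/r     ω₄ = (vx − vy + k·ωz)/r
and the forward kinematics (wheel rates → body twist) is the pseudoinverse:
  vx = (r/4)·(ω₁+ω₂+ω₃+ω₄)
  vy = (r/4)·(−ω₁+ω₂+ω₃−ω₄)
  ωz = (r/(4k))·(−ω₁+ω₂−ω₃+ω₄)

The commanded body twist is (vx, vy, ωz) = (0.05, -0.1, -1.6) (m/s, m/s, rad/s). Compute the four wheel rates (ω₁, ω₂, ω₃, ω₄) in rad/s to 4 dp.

(17.7500, -15.2500, 12.7500, -10.2500)

k = lx + ly = 0.25 + 0.1 = 0.3500;  k·ωz = 0.3500·-1.6 = -0.5600
ω₁ (FL) = (vx − vy − k·ωz)/r = 0.7100/0.04 = 17.7500
ω₂ (FR) = (vx + vy + k·ωz)/r = -0.6100/0.04 = -15.2500
ω₃ (RL) = (vx + vy − k·ωz)/r = 0.5100/0.04 = 12.7500
ω₄ (RR) = (vx − vy + k·ωz)/r = -0.4100/0.04 = -10.2500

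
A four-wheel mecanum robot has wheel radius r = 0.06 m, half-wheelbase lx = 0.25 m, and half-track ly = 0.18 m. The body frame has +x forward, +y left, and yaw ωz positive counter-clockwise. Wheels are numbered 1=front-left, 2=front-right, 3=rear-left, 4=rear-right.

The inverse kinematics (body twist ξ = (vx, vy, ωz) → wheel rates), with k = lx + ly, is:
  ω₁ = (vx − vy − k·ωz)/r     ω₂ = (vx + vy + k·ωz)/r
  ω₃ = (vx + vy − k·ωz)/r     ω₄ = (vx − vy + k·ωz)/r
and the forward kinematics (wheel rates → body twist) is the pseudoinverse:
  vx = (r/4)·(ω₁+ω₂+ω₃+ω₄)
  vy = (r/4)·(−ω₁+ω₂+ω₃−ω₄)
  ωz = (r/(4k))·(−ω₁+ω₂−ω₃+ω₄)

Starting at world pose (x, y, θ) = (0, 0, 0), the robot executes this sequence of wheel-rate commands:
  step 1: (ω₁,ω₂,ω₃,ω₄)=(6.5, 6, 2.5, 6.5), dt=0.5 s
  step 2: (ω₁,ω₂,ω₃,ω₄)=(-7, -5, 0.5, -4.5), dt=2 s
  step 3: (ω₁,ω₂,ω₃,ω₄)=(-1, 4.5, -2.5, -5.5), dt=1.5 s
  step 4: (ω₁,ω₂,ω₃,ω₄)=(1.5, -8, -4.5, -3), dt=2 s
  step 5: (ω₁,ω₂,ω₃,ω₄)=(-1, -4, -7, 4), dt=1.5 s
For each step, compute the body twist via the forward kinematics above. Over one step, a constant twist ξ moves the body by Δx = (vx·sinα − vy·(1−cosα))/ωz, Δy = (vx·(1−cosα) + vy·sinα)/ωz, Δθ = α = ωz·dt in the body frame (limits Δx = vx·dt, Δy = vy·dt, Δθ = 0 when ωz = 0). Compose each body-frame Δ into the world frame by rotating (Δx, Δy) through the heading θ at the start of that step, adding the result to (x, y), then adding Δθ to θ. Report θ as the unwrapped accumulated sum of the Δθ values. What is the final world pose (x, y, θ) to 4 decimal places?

(-1.1628, -0.0180, -0.1570)

step 1: ξ=(vx,vy,ωz)=(0.3225, -0.0675, 0.1221), dt=0.5 → body Δ=(0.1622, -0.0288, 0.0610) → world pose (0.1622, -0.0288, 0.0610)
step 2: ξ=(vx,vy,ωz)=(-0.2400, 0.1050, -0.1047), dt=2.0 → body Δ=(-0.4546, 0.2585, -0.2093) → world pose (-0.3074, 0.2015, -0.1483)
step 3: ξ=(vx,vy,ωz)=(-0.0675, 0.1275, 0.0872), dt=1.5 → body Δ=(-0.1135, 0.1841, 0.1308) → world pose (-0.3924, 0.4003, -0.0174)
step 4: ξ=(vx,vy,ωz)=(-0.2100, -0.1650, -0.2791), dt=2.0 → body Δ=(-0.4883, -0.1989, -0.5581) → world pose (-0.8840, 0.2099, -0.5756)
step 5: ξ=(vx,vy,ωz)=(-0.1200, -0.2100, 0.2791), dt=1.5 → body Δ=(-0.1098, -0.3430, 0.4186) → world pose (-1.1628, -0.0180, -0.1570)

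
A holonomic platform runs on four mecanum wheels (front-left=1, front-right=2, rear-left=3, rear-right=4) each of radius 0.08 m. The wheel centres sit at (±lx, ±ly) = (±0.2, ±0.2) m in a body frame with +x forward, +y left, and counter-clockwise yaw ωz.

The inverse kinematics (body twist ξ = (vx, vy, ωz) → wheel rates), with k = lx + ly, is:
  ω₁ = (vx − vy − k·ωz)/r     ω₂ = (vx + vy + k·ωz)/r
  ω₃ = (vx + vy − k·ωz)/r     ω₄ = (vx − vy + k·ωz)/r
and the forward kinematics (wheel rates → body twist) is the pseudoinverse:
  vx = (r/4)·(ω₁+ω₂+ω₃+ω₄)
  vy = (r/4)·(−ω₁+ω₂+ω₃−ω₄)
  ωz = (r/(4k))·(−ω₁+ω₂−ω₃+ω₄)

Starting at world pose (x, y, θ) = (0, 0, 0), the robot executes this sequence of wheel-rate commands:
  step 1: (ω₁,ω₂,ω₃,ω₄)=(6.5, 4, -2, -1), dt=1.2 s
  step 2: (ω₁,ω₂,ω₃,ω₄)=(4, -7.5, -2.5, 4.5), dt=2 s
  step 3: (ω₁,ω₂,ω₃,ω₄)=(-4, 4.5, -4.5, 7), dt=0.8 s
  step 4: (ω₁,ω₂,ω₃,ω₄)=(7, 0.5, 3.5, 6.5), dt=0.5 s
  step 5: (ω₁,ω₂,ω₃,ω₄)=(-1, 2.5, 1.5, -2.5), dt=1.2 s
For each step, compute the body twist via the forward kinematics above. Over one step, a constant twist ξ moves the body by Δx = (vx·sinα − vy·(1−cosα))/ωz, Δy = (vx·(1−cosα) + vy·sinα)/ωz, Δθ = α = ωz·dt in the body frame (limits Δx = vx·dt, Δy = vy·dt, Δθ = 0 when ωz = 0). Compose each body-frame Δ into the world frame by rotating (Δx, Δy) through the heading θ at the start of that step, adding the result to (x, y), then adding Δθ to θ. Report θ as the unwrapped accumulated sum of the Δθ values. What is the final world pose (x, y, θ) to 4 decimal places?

step 1: ξ=(vx,vy,ωz)=(0.1500, -0.0700, -0.0750), dt=1.2 → body Δ=(0.1760, -0.0920, -0.0900) → world pose (0.1760, -0.0920, -0.0900)
step 2: ξ=(vx,vy,ωz)=(-0.0300, -0.3700, -0.2250), dt=2.0 → body Δ=(-0.2217, -0.7020, -0.4500) → world pose (-0.1079, -0.7712, -0.5400)
step 3: ξ=(vx,vy,ωz)=(0.0600, -0.0600, 1.0000), dt=0.8 → body Δ=(0.0612, -0.0248, 0.8000) → world pose (-0.0682, -0.8240, 0.2600)
step 4: ξ=(vx,vy,ωz)=(0.3500, -0.1900, -0.1750), dt=0.5 → body Δ=(0.1706, -0.1025, -0.0875) → world pose (0.1231, -0.8792, 0.1725)
step 5: ξ=(vx,vy,ωz)=(0.0100, 0.1500, -0.0250), dt=1.2 → body Δ=(0.0147, 0.1798, -0.0300) → world pose (0.1067, -0.6996, 0.1425)

(0.1067, -0.6996, 0.1425)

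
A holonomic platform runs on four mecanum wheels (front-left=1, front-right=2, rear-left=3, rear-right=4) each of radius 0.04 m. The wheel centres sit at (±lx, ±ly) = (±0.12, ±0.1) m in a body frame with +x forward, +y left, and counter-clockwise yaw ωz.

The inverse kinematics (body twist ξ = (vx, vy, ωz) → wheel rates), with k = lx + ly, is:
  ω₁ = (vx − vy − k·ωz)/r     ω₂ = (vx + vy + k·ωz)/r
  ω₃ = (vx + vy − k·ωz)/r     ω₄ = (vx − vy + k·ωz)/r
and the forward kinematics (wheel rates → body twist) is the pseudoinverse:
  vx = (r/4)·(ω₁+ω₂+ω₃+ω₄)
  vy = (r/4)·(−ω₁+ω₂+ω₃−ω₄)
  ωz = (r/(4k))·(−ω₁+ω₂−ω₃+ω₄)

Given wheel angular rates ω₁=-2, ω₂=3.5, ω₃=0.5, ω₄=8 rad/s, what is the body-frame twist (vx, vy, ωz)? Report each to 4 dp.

(0.1000, -0.0200, 0.5909)

k = lx + ly = 0.12 + 0.1 = 0.2200
ω₁+ω₂+ω₃+ω₄ = 10.0000  →  vx = (0.04/4)·10.0000 = 0.1000
−ω₁+ω₂+ω₃−ω₄ = -2.0000  →  vy = (0.04/4)·-2.0000 = -0.0200
−ω₁+ω₂−ω₃+ω₄ = 13.0000  →  ωz = (0.04/0.8800)·13.0000 = 0.5909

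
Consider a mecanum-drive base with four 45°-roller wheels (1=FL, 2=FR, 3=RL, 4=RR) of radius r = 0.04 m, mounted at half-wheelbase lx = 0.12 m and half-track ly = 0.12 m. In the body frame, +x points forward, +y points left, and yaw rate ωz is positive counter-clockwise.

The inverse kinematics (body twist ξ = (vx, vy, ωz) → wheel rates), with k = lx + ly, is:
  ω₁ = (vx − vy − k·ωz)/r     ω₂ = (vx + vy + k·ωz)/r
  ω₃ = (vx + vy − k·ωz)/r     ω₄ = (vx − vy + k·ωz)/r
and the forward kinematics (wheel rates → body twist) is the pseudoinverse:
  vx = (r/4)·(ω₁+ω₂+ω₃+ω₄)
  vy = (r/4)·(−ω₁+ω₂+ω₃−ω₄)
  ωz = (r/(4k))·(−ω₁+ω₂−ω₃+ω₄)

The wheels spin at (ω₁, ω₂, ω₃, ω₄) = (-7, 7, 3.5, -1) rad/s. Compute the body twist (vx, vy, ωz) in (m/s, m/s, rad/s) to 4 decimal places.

(0.0250, 0.1850, 0.3958)

k = lx + ly = 0.12 + 0.12 = 0.2400
ω₁+ω₂+ω₃+ω₄ = 2.5000  →  vx = (0.04/4)·2.5000 = 0.0250
−ω₁+ω₂+ω₃−ω₄ = 18.5000  →  vy = (0.04/4)·18.5000 = 0.1850
−ω₁+ω₂−ω₃+ω₄ = 9.5000  →  ωz = (0.04/0.9600)·9.5000 = 0.3958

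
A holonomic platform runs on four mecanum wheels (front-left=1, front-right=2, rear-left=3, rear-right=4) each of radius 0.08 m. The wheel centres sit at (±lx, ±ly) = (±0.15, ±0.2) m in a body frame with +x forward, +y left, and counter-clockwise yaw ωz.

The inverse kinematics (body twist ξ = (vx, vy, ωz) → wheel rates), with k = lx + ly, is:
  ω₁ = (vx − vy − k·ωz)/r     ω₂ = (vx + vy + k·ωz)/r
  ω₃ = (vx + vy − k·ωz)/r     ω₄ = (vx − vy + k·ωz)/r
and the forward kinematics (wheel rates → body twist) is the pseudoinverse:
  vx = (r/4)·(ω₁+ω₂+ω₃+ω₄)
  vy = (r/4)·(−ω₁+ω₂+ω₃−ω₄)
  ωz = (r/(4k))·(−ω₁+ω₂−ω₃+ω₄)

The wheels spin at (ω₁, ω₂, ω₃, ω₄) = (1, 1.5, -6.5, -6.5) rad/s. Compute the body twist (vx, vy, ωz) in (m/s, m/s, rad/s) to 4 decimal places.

(-0.2100, 0.0100, 0.0286)

k = lx + ly = 0.15 + 0.2 = 0.3500
ω₁+ω₂+ω₃+ω₄ = -10.5000  →  vx = (0.08/4)·-10.5000 = -0.2100
−ω₁+ω₂+ω₃−ω₄ = 0.5000  →  vy = (0.08/4)·0.5000 = 0.0100
−ω₁+ω₂−ω₃+ω₄ = 0.5000  →  ωz = (0.08/1.4000)·0.5000 = 0.0286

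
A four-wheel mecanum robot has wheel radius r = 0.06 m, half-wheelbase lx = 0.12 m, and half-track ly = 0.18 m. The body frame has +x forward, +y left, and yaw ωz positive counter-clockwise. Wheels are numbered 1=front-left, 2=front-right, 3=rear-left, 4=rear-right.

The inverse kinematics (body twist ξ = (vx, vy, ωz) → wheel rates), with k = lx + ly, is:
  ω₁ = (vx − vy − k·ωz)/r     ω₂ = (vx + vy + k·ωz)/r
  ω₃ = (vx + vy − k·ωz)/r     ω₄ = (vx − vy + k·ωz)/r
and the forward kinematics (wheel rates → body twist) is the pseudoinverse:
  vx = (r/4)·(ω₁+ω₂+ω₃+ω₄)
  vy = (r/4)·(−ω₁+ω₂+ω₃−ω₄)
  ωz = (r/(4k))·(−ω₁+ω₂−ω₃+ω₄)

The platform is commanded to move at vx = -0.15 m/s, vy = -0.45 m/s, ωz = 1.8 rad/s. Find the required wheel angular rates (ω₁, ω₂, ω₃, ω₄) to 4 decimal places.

(-4.0000, -1.0000, -19.0000, 14.0000)

k = lx + ly = 0.12 + 0.18 = 0.3000;  k·ωz = 0.3000·1.8 = 0.5400
ω₁ (FL) = (vx − vy − k·ωz)/r = -0.2400/0.06 = -4.0000
ω₂ (FR) = (vx + vy + k·ωz)/r = -0.0600/0.06 = -1.0000
ω₃ (RL) = (vx + vy − k·ωz)/r = -1.1400/0.06 = -19.0000
ω₄ (RR) = (vx − vy + k·ωz)/r = 0.8400/0.06 = 14.0000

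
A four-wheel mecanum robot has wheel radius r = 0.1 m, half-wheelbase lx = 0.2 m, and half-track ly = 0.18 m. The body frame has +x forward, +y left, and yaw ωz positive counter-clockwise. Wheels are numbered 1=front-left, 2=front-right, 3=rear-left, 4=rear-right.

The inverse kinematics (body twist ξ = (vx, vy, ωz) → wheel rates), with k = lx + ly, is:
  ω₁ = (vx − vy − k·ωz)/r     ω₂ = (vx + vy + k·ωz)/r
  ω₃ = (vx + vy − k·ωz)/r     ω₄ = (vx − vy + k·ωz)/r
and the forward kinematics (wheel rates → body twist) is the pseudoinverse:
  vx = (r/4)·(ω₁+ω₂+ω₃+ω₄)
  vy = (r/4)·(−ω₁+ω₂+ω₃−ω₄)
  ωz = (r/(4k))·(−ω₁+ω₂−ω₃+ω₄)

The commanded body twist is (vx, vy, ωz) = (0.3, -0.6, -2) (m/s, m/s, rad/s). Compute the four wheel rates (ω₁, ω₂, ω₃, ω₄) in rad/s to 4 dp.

k = lx + ly = 0.2 + 0.18 = 0.3800;  k·ωz = 0.3800·-2 = -0.7600
ω₁ (FL) = (vx − vy − k·ωz)/r = 1.6600/0.1 = 16.6000
ω₂ (FR) = (vx + vy + k·ωz)/r = -1.0600/0.1 = -10.6000
ω₃ (RL) = (vx + vy − k·ωz)/r = 0.4600/0.1 = 4.6000
ω₄ (RR) = (vx − vy + k·ωz)/r = 0.1400/0.1 = 1.4000

(16.6000, -10.6000, 4.6000, 1.4000)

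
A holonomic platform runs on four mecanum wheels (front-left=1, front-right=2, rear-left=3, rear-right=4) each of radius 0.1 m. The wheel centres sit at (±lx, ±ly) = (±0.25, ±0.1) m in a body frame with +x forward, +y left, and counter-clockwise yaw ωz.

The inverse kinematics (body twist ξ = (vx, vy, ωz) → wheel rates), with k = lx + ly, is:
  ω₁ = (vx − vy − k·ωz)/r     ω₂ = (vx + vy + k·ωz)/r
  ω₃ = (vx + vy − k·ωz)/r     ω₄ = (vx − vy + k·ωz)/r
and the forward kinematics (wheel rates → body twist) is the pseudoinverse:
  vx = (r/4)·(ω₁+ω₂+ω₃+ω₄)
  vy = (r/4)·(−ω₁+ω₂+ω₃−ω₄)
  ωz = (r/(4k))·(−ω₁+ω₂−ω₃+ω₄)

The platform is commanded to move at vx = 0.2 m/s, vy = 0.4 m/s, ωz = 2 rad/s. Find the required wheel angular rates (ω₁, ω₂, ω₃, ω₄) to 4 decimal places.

(-9.0000, 13.0000, -1.0000, 5.0000)

k = lx + ly = 0.25 + 0.1 = 0.3500;  k·ωz = 0.3500·2 = 0.7000
ω₁ (FL) = (vx − vy − k·ωz)/r = -0.9000/0.1 = -9.0000
ω₂ (FR) = (vx + vy + k·ωz)/r = 1.3000/0.1 = 13.0000
ω₃ (RL) = (vx + vy − k·ωz)/r = -0.1000/0.1 = -1.0000
ω₄ (RR) = (vx − vy + k·ωz)/r = 0.5000/0.1 = 5.0000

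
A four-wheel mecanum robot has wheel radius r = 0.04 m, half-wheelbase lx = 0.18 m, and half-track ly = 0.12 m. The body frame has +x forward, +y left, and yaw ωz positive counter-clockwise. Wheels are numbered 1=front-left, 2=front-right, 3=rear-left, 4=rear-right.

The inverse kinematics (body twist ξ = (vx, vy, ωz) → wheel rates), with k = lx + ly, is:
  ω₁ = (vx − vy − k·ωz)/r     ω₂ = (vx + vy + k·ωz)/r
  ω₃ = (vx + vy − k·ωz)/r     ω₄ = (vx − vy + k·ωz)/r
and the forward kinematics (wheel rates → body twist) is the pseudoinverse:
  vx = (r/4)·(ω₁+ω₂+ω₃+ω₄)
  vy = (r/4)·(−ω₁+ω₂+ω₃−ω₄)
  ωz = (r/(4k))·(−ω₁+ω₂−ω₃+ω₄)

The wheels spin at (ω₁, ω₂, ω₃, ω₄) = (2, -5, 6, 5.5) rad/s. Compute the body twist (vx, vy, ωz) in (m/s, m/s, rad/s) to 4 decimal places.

(0.0850, -0.0650, -0.2500)

k = lx + ly = 0.18 + 0.12 = 0.3000
ω₁+ω₂+ω₃+ω₄ = 8.5000  →  vx = (0.04/4)·8.5000 = 0.0850
−ω₁+ω₂+ω₃−ω₄ = -6.5000  →  vy = (0.04/4)·-6.5000 = -0.0650
−ω₁+ω₂−ω₃+ω₄ = -7.5000  →  ωz = (0.04/1.2000)·-7.5000 = -0.2500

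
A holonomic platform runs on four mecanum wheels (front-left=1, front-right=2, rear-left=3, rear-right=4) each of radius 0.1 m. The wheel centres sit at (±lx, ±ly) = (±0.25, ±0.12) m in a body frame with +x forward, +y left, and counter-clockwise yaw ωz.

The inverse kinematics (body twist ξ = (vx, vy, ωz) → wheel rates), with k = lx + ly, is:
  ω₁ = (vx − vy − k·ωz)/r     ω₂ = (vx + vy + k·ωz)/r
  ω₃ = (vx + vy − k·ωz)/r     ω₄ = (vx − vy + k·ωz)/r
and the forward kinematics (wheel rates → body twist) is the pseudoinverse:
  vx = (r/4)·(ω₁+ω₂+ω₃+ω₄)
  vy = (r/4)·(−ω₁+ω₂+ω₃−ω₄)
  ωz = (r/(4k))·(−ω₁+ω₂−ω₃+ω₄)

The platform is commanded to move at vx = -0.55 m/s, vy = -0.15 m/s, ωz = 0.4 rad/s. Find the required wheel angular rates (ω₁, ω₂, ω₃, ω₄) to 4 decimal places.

k = lx + ly = 0.25 + 0.12 = 0.3700;  k·ωz = 0.3700·0.4 = 0.1480
ω₁ (FL) = (vx − vy − k·ωz)/r = -0.5480/0.1 = -5.4800
ω₂ (FR) = (vx + vy + k·ωz)/r = -0.5520/0.1 = -5.5200
ω₃ (RL) = (vx + vy − k·ωz)/r = -0.8480/0.1 = -8.4800
ω₄ (RR) = (vx − vy + k·ωz)/r = -0.2520/0.1 = -2.5200

(-5.4800, -5.5200, -8.4800, -2.5200)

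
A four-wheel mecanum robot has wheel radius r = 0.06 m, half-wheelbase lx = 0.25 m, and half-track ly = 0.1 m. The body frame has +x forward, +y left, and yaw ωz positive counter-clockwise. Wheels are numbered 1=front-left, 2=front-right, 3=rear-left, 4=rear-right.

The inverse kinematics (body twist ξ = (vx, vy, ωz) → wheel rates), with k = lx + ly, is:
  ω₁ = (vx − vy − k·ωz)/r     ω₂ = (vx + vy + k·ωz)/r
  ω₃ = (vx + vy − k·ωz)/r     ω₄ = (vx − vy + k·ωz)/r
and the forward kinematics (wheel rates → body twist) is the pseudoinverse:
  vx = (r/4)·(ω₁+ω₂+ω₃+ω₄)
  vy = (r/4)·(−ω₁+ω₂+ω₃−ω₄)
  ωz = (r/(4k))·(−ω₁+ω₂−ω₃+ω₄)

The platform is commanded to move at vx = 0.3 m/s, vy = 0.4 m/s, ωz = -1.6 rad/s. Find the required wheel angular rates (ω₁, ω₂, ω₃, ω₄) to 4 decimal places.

(7.6667, 2.3333, 21.0000, -11.0000)

k = lx + ly = 0.25 + 0.1 = 0.3500;  k·ωz = 0.3500·-1.6 = -0.5600
ω₁ (FL) = (vx − vy − k·ωz)/r = 0.4600/0.06 = 7.6667
ω₂ (FR) = (vx + vy + k·ωz)/r = 0.1400/0.06 = 2.3333
ω₃ (RL) = (vx + vy − k·ωz)/r = 1.2600/0.06 = 21.0000
ω₄ (RR) = (vx − vy + k·ωz)/r = -0.6600/0.06 = -11.0000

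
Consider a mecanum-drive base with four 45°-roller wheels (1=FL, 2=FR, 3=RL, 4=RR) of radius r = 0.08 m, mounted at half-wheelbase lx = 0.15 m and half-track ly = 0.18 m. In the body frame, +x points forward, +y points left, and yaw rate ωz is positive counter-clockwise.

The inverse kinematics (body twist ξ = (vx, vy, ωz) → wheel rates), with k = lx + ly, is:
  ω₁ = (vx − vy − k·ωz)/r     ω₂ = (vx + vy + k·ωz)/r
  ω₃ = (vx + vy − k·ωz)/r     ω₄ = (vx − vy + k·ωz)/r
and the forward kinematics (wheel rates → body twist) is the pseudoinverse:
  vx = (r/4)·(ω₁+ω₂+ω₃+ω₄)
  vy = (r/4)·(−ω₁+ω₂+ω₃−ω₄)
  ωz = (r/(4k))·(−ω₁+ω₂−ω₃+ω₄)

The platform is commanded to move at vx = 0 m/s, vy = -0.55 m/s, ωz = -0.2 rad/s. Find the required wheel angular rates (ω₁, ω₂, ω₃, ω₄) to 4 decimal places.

k = lx + ly = 0.15 + 0.18 = 0.3300;  k·ωz = 0.3300·-0.2 = -0.0660
ω₁ (FL) = (vx − vy − k·ωz)/r = 0.6160/0.08 = 7.7000
ω₂ (FR) = (vx + vy + k·ωz)/r = -0.6160/0.08 = -7.7000
ω₃ (RL) = (vx + vy − k·ωz)/r = -0.4840/0.08 = -6.0500
ω₄ (RR) = (vx − vy + k·ωz)/r = 0.4840/0.08 = 6.0500

(7.7000, -7.7000, -6.0500, 6.0500)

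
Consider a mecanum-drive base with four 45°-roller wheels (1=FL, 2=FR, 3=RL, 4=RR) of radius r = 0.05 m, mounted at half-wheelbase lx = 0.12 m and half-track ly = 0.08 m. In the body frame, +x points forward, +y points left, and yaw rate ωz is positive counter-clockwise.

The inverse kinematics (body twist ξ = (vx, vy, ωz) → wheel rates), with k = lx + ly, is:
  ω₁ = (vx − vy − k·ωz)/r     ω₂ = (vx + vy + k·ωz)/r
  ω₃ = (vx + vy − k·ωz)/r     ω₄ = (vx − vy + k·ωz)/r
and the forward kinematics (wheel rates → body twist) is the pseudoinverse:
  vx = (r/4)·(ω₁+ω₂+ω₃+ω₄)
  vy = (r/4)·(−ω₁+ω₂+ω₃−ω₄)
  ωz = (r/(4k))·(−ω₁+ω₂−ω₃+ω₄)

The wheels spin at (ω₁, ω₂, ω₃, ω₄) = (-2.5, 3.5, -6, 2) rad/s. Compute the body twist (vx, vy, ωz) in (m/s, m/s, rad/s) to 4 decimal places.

k = lx + ly = 0.12 + 0.08 = 0.2000
ω₁+ω₂+ω₃+ω₄ = -3.0000  →  vx = (0.05/4)·-3.0000 = -0.0375
−ω₁+ω₂+ω₃−ω₄ = -2.0000  →  vy = (0.05/4)·-2.0000 = -0.0250
−ω₁+ω₂−ω₃+ω₄ = 14.0000  →  ωz = (0.05/0.8000)·14.0000 = 0.8750

(-0.0375, -0.0250, 0.8750)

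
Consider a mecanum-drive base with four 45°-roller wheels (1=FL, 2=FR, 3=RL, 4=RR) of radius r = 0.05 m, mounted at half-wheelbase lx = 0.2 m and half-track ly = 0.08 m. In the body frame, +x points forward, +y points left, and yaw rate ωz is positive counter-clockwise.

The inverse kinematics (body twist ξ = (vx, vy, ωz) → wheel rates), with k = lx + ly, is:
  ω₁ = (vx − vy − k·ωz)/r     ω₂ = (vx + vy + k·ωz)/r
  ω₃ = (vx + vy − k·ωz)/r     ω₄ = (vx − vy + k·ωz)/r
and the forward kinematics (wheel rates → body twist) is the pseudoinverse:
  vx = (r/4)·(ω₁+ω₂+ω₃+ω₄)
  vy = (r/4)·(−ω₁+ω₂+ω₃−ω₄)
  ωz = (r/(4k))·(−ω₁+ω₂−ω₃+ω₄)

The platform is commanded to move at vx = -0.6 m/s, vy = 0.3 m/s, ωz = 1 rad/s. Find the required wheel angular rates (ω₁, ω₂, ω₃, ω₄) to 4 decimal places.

(-23.6000, -0.4000, -11.6000, -12.4000)

k = lx + ly = 0.2 + 0.08 = 0.2800;  k·ωz = 0.2800·1 = 0.2800
ω₁ (FL) = (vx − vy − k·ωz)/r = -1.1800/0.05 = -23.6000
ω₂ (FR) = (vx + vy + k·ωz)/r = -0.0200/0.05 = -0.4000
ω₃ (RL) = (vx + vy − k·ωz)/r = -0.5800/0.05 = -11.6000
ω₄ (RR) = (vx − vy + k·ωz)/r = -0.6200/0.05 = -12.4000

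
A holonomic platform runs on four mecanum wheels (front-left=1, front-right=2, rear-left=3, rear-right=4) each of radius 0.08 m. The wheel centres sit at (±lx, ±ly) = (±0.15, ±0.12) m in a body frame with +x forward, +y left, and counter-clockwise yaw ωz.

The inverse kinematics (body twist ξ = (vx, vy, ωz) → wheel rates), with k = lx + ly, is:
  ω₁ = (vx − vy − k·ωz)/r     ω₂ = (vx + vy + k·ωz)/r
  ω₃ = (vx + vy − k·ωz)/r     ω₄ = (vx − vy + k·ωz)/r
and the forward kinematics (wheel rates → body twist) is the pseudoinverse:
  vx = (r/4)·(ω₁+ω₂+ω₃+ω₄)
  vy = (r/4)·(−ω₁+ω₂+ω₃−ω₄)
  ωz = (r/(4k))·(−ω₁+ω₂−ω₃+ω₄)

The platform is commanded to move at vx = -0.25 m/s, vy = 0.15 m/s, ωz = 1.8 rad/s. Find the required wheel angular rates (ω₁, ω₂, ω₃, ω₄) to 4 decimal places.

k = lx + ly = 0.15 + 0.12 = 0.2700;  k·ωz = 0.2700·1.8 = 0.4860
ω₁ (FL) = (vx − vy − k·ωz)/r = -0.8860/0.08 = -11.0750
ω₂ (FR) = (vx + vy + k·ωz)/r = 0.3860/0.08 = 4.8250
ω₃ (RL) = (vx + vy − k·ωz)/r = -0.5860/0.08 = -7.3250
ω₄ (RR) = (vx − vy + k·ωz)/r = 0.0860/0.08 = 1.0750

(-11.0750, 4.8250, -7.3250, 1.0750)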